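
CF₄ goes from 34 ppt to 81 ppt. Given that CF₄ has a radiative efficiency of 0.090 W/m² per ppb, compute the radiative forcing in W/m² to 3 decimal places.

CF₄: Δ = 81 − 34 = 47 ppt = 0.047 ppb; ΔF = 0.090 × 0.047 = 0.0042 W/m².

ΔF = 0.004 W/m²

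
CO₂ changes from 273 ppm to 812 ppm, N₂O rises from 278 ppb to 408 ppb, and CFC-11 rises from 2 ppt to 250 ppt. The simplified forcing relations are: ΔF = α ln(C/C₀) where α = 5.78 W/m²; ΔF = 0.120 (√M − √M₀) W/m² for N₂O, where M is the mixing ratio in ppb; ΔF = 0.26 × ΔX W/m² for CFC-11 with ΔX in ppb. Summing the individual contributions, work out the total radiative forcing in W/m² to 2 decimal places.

ΔF = 6.79 W/m²

CO₂: 5.78 × ln(812/273) = 5.78 × ln(2.97436) = 5.78 × 1.09003 = 6.3004 W/m².
N₂O: 0.120 × (√408 − √278) = 0.120 × (20.1990 − 16.6733) = 0.120 × 3.5257 = 0.4231 W/m².
CFC-11: Δ = 250 − 2 = 248 ppt = 0.248 ppb; ΔF = 0.26 × 0.248 = 0.0645 W/m².
Total ΔF = 6.3004 + 0.4231 + 0.0645 = 6.7880 W/m².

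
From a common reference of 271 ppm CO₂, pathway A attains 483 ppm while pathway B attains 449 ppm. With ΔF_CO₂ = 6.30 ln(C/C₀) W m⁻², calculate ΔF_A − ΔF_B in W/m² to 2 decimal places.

ΔF_A = 6.30 ln(483/271) = 6.30 × 0.57790 = 3.6408 W/m².
ΔF_B = 6.30 ln(449/271) = 6.30 × 0.50490 = 3.1809 W/m².
Difference: 3.6408 − 3.1809 = 0.4599 W/m².

ΔF_A − ΔF_B = 0.46 W/m²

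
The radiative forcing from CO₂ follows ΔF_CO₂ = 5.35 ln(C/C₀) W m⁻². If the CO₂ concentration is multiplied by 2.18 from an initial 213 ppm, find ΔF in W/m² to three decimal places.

ΔF = 4.169 W/m²

ΔF = 5.35 × ln(2.18) = 5.35 × 0.77932 = 4.1694 W/m².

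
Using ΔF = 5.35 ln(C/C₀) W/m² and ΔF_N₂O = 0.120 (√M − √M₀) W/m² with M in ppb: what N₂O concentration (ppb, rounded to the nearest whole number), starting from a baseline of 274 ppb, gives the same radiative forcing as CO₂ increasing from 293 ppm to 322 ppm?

M ≈ 431 ppb

CO₂ forcing: 5.35 × ln(322/293) = 5.35 × 0.094379 = 0.50493 W/m².
Set 0.120(√M − √274) = 0.50493: √M = 0.50493/0.120 + √274 = 4.2078 + 16.5529 = 20.7607.
M = (20.7607)² = 431.01 ppb.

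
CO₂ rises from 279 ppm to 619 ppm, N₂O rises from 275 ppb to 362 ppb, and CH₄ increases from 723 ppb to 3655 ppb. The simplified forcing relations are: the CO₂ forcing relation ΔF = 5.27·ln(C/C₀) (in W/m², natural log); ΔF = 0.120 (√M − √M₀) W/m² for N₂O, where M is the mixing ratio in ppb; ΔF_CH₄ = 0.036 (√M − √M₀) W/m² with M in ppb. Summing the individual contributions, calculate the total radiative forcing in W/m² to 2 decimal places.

CO₂: 5.27 × ln(619/279) = 5.27 × ln(2.21864) = 5.27 × 0.79689 = 4.1996 W/m².
N₂O: 0.120 × (√362 − √275) = 0.120 × (19.0263 − 16.5831) = 0.120 × 2.4432 = 0.2932 W/m².
CH₄: 0.036 × (√3655 − √723) = 0.036 × (60.4566 − 26.8887) = 0.036 × 33.5679 = 1.2084 W/m².
Total ΔF = 4.1996 + 0.2932 + 1.2084 = 5.7012 W/m².

ΔF = 5.70 W/m²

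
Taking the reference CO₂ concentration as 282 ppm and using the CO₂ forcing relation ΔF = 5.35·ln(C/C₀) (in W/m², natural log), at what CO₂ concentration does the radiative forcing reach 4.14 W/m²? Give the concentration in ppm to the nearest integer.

Set 5.35 ln(C/282) = 4.14, so ln(C/282) = 4.14/5.35 = 0.77383.
Then C/282 = e^0.77383 = 2.16805, giving C = 282 × 2.16805 = 611.39 ppm.

C ≈ 611 ppm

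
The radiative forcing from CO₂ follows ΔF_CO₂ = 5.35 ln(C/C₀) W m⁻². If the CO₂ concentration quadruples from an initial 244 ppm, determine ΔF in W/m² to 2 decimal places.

Because the forcing depends only on the ratio C/C₀, the initial concentration does not enter.
ΔF = 5.35 × ln(4) = 5.35 × 1.38629 = 7.4167 W/m².

ΔF = 7.42 W/m²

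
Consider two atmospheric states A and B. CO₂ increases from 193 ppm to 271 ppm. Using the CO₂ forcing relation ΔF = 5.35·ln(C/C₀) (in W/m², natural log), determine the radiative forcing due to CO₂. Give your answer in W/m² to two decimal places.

CO₂ absorption bands are partially saturated, so forcing scales with the logarithm of the concentration ratio.
CO₂: 5.35 × ln(271/193) = 5.35 × ln(1.40415) = 5.35 × 0.33943 = 1.8160 W/m².

ΔF = 1.82 W/m²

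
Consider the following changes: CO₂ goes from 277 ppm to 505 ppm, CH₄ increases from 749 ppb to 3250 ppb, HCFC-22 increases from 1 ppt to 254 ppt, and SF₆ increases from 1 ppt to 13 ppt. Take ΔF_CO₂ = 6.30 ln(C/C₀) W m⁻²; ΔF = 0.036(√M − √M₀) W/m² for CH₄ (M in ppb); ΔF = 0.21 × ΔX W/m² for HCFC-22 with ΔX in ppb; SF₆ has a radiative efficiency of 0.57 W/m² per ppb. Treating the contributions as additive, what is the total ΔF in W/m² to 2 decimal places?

CO₂: 6.30 × ln(505/277) = 6.30 × ln(1.82310) = 6.30 × 0.60054 = 3.7834 W/m².
CH₄: 0.036 × (√3250 − √749) = 0.036 × (57.0088 − 27.3679) = 0.036 × 29.6409 = 1.0671 W/m².
HCFC-22: Δ = 254 − 1 = 253 ppt = 0.253 ppb; ΔF = 0.21 × 0.253 = 0.0531 W/m².
SF₆: Δ = 13 − 1 = 12 ppt = 0.012 ppb; ΔF = 0.57 × 0.012 = 0.0068 W/m².
Total ΔF = 3.7834 + 1.0671 + 0.0531 + 0.0068 = 4.9104 W/m².

ΔF = 4.91 W/m²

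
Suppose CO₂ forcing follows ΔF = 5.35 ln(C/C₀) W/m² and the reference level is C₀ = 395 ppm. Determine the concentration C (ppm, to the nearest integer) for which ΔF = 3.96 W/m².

Set 5.35 ln(C/395) = 3.96, so ln(C/395) = 3.96/5.35 = 0.74019.
Then C/395 = e^0.74019 = 2.09633, giving C = 395 × 2.09633 = 828.05 ppm.

C ≈ 828 ppm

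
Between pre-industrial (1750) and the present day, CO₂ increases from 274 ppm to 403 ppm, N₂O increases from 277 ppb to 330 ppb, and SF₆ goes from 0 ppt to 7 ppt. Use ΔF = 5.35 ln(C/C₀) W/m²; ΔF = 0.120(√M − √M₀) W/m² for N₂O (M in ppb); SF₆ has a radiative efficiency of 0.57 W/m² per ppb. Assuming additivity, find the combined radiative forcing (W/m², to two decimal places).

ΔF = 2.25 W/m²

CO₂: 5.35 × ln(403/274) = 5.35 × ln(1.47080) = 5.35 × 0.38581 = 2.0641 W/m².
N₂O: 0.120 × (√330 − √277) = 0.120 × (18.1659 − 16.6433) = 0.120 × 1.5226 = 0.1827 W/m².
SF₆: Δ = 7 − 0 = 7 ppt = 0.007 ppb; ΔF = 0.57 × 0.007 = 0.0040 W/m².
Total ΔF = 2.0641 + 0.1827 + 0.0040 = 2.2508 W/m².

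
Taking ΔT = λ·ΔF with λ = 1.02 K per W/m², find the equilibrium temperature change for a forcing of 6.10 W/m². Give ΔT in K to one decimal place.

ΔT = 6.2 K

ΔT = λ ΔF = 1.02 × 6.10 = 6.2220 K.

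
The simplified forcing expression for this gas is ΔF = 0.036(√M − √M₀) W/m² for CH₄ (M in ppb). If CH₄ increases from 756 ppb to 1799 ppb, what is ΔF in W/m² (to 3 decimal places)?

ΔF = 0.537 W/m²

CH₄: 0.036 × (√1799 − √756) = 0.036 × (42.4146 − 27.4955) = 0.036 × 14.9191 = 0.5371 W/m².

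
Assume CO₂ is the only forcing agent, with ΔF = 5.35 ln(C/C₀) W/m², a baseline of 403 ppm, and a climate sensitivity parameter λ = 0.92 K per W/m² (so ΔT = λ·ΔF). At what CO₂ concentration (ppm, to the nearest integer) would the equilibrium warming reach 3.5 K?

Required forcing: ΔF = ΔT/λ = 3.5/0.92 = 3.8043 W/m².
Then ln(C/403) = ΔF/5.35 = 3.8043/5.35 = 0.71108.
So C = 403 × e^0.71108 = 403 × 2.03619 = 820.58 ppm.

C ≈ 821 ppm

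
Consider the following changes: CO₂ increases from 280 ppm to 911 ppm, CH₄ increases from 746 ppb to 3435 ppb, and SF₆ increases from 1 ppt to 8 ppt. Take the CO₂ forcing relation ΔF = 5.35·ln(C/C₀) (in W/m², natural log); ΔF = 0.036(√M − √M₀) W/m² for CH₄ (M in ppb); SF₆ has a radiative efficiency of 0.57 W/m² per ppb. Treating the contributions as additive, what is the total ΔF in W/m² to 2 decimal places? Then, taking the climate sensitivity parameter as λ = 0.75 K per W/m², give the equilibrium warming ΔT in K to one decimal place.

CO₂: 5.35 × ln(911/280) = 5.35 × ln(3.25357) = 5.35 × 1.17975 = 6.3117 W/m².
CH₄: 0.036 × (√3435 − √746) = 0.036 × (58.6089 − 27.3130) = 0.036 × 31.2959 = 1.1267 W/m².
SF₆: Δ = 8 − 1 = 7 ppt = 0.007 ppb; ΔF = 0.57 × 0.007 = 0.0040 W/m².
Total ΔF = 6.3117 + 1.1267 + 0.0040 = 7.4424 W/m².
ΔT = λ ΔF = 0.75 × 7.44 = 5.5800 K.

ΔF = 7.44 W/m²; ΔT = 5.6 K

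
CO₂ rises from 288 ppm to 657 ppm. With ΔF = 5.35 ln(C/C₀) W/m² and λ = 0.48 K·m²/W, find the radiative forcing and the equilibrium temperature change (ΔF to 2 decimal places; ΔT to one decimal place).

ΔF = 4.41 W/m²; ΔT = 2.1 K

CO₂: 5.35 × ln(657/288) = 5.35 × ln(2.28125) = 5.35 × 0.82472 = 4.4123 W/m².
ΔT = λ ΔF = 0.48 × 4.41 = 2.1168 K.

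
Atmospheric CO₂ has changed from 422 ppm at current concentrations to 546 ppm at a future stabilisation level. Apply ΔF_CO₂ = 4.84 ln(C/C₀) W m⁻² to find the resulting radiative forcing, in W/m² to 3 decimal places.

CO₂: 4.84 × ln(546/422) = 4.84 × ln(1.29384) = 4.84 × 0.25761 = 1.2468 W/m².

ΔF = 1.247 W/m²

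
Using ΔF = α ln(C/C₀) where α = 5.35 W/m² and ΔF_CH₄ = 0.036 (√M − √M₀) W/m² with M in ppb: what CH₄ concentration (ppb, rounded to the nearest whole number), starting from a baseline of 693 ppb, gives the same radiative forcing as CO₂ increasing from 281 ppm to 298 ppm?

M ≈ 1229 ppb

CO₂ forcing: 5.35 × ln(298/281) = 5.35 × 0.058739 = 0.31425 W/m².
Set 0.036(√M − √693) = 0.31425: √M = 0.31425/0.036 + √693 = 8.7292 + 26.3249 = 35.0541.
M = (35.0541)² = 1228.79 ppb.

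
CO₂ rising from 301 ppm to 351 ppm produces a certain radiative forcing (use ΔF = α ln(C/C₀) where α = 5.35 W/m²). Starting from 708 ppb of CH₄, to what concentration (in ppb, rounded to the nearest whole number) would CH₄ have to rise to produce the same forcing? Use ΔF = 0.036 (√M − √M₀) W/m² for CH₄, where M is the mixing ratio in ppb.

CO₂ forcing: 5.35 × ln(351/301) = 5.35 × 0.153676 = 0.82217 W/m².
Set 0.036(√M − √708) = 0.82217: √M = 0.82217/0.036 + √708 = 22.8381 + 26.6083 = 49.4464.
M = (49.4464)² = 2444.95 ppb.

M ≈ 2445 ppb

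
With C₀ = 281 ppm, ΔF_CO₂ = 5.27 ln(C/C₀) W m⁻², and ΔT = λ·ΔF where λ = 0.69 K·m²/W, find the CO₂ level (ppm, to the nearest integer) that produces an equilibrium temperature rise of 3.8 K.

C ≈ 799 ppm

Required forcing: ΔF = ΔT/λ = 3.8/0.69 = 5.5072 W/m².
Then ln(C/281) = ΔF/5.27 = 5.5072/5.27 = 1.04501.
So C = 281 × e^1.04501 = 281 × 2.84343 = 799.00 ppm.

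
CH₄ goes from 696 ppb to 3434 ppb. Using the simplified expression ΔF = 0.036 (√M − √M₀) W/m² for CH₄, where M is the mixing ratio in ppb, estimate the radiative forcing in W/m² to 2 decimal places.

ΔF = 1.16 W/m²

CH₄: 0.036 × (√3434 − √696) = 0.036 × (58.6003 − 26.3818) = 0.036 × 32.2185 = 1.1599 W/m².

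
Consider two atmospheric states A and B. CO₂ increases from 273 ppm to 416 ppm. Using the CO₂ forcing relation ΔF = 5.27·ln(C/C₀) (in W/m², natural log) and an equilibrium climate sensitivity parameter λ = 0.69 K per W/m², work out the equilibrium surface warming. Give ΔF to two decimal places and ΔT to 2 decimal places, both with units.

ΔF = 2.22 W/m²; ΔT = 1.53 K

CO₂: 5.27 × ln(416/273) = 5.27 × ln(1.52381) = 5.27 × 0.42121 = 2.2198 W/m².
ΔT = λ ΔF = 0.69 × 2.22 = 1.5318 K.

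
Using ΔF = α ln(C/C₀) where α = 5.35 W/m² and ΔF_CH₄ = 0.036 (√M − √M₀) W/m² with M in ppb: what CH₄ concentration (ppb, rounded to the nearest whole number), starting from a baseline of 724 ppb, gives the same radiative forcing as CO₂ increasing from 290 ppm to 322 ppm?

M ≈ 1803 ppb

CO₂ forcing: 5.35 × ln(322/290) = 5.35 × 0.104671 = 0.55999 W/m².
Set 0.036(√M − √724) = 0.55999: √M = 0.55999/0.036 + √724 = 15.5553 + 26.9072 = 42.4625.
M = (42.4625)² = 1803.06 ppb.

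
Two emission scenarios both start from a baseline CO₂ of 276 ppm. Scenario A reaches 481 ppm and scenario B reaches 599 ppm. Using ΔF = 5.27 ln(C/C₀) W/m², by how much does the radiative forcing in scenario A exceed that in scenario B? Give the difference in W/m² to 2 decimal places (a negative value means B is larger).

ΔF_A − ΔF_B = -1.16 W/m²

ΔF_A = 5.27 ln(481/276) = 5.27 × 0.55547 = 2.9273 W/m².
ΔF_B = 5.27 ln(599/276) = 5.27 × 0.77486 = 4.0835 W/m².
Difference: 2.9273 − 4.0835 = -1.1562 W/m².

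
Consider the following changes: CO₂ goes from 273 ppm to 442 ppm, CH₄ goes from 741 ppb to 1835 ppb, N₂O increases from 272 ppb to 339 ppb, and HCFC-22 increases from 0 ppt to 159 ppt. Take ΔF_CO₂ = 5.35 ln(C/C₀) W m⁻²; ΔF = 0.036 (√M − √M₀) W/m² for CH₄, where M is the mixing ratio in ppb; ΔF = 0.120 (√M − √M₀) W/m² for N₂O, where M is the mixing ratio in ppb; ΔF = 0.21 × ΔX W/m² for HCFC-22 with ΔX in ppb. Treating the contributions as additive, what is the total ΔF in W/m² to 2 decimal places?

CO₂: 5.35 × ln(442/273) = 5.35 × ln(1.61905) = 5.35 × 0.48184 = 2.5778 W/m².
CH₄: 0.036 × (√1835 − √741) = 0.036 × (42.8369 − 27.2213) = 0.036 × 15.6156 = 0.5622 W/m².
N₂O: 0.120 × (√339 − √272) = 0.120 × (18.4120 − 16.4924) = 0.120 × 1.9196 = 0.2304 W/m².
HCFC-22: Δ = 159 − 0 = 159 ppt = 0.159 ppb; ΔF = 0.21 × 0.159 = 0.0334 W/m².
Total ΔF = 2.5778 + 0.5622 + 0.2304 + 0.0334 = 3.4038 W/m².

ΔF = 3.40 W/m²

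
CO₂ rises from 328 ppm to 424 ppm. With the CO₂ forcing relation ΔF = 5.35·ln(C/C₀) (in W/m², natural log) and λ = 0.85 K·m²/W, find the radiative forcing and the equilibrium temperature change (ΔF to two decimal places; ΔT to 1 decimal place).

ΔF = 1.37 W/m²; ΔT = 1.2 K

CO₂: 5.35 × ln(424/328) = 5.35 × ln(1.29268) = 5.35 × 0.25672 = 1.3735 W/m².
ΔT = λ ΔF = 0.85 × 1.37 = 1.1645 K.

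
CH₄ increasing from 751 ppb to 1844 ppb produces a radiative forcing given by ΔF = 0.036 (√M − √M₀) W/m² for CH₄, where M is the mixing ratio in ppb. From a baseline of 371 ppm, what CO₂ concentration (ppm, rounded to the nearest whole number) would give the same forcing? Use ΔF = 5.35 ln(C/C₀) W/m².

C ≈ 412 ppm

CH₄ forcing: 0.036 × (√1844 − √751) = 0.036 × (42.9418 − 27.4044) = 0.036 × 15.5374 = 0.55935 W/m².
Set 5.35 ln(C/371) = 0.55935: ln(C/371) = 0.55935/5.35 = 0.10455, so C = 371 × e^0.10455 = 371 × 1.11021 = 411.89 ppm.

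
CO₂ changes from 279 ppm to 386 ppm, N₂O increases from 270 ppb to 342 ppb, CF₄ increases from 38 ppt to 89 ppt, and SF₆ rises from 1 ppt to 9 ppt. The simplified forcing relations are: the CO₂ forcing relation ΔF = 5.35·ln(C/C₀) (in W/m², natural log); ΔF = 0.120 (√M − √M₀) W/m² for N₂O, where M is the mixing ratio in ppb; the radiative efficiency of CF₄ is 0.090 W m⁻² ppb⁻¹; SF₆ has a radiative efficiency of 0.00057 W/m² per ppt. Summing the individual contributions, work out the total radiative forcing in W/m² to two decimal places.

ΔF = 1.99 W/m²

CO₂: 5.35 × ln(386/279) = 5.35 × ln(1.38351) = 5.35 × 0.32462 = 1.7367 W/m².
N₂O: 0.120 × (√342 − √270) = 0.120 × (18.4932 − 16.4317) = 0.120 × 2.0615 = 0.2474 W/m².
CF₄: Δ = 89 − 38 = 51 ppt = 0.051 ppb; ΔF = 0.090 × 0.051 = 0.0046 W/m².
SF₆: ΔF = 0.00057 × (9 − 1) = 0.00057 × 8 = 0.0046 W/m².
Total ΔF = 1.7367 + 0.2474 + 0.0046 + 0.0046 = 1.9933 W/m².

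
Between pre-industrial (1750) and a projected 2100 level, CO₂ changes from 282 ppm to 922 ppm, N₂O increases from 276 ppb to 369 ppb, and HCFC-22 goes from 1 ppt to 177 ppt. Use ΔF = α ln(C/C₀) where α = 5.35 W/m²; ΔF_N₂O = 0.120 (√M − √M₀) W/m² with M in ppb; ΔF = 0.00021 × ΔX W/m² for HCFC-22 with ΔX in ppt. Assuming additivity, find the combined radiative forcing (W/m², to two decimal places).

CO₂: 5.35 × ln(922/282) = 5.35 × ln(3.26950) = 5.35 × 1.18464 = 6.3378 W/m².
N₂O: 0.120 × (√369 − √276) = 0.120 × (19.2094 − 16.6132) = 0.120 × 2.5962 = 0.3115 W/m².
HCFC-22: ΔF = 0.00021 × (177 − 1) = 0.00021 × 176 = 0.0370 W/m².
Total ΔF = 6.3378 + 0.3115 + 0.0370 = 6.6863 W/m².

ΔF = 6.69 W/m²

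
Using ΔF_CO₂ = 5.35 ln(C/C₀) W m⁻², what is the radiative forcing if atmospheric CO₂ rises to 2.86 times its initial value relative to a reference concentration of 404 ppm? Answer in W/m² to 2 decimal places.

ΔF = 5.62 W/m²

ΔF = 5.35 × ln(2.86) = 5.35 × 1.05082 = 5.6219 W/m².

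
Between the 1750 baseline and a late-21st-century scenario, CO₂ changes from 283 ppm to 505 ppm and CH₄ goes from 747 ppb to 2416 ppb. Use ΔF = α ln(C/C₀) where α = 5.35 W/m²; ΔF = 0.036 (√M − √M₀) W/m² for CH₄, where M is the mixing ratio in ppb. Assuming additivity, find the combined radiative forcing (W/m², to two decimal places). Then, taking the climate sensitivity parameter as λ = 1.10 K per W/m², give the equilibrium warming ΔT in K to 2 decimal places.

CO₂: 5.35 × ln(505/283) = 5.35 × ln(1.78445) = 5.35 × 0.57911 = 3.0982 W/m².
CH₄: 0.036 × (√2416 − √747) = 0.036 × (49.1528 − 27.3313) = 0.036 × 21.8215 = 0.7856 W/m².
Total ΔF = 3.0982 + 0.7856 = 3.8838 W/m².
ΔT = λ ΔF = 1.10 × 3.88 = 4.2680 K.

ΔF = 3.88 W/m²; ΔT = 4.27 K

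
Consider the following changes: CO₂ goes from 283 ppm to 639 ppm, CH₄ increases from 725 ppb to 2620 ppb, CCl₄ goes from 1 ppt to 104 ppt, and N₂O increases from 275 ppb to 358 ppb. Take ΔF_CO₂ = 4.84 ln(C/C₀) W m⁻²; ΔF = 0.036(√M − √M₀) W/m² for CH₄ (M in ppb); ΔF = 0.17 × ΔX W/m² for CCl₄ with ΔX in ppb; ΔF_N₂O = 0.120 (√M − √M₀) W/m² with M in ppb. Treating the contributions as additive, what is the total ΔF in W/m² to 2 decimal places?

ΔF = 5.11 W/m²

CO₂: 4.84 × ln(639/283) = 4.84 × ln(2.25795) = 4.84 × 0.81446 = 3.9420 W/m².
CH₄: 0.036 × (√2620 − √725) = 0.036 × (51.1859 − 26.9258) = 0.036 × 24.2601 = 0.8734 W/m².
CCl₄: Δ = 104 − 1 = 103 ppt = 0.103 ppb; ΔF = 0.17 × 0.103 = 0.0175 W/m².
N₂O: 0.120 × (√358 − √275) = 0.120 × (18.9209 − 16.5831) = 0.120 × 2.3378 = 0.2805 W/m².
Total ΔF = 3.9420 + 0.8734 + 0.0175 + 0.2805 = 5.1134 W/m².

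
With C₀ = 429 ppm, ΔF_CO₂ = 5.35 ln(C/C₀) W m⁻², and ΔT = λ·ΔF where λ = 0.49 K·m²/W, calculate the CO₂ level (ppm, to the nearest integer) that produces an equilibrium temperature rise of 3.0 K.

Required forcing: ΔF = ΔT/λ = 3.0/0.49 = 6.1224 W/m².
Then ln(C/429) = ΔF/5.35 = 6.1224/5.35 = 1.14437.
So C = 429 × e^1.14437 = 429 × 3.14046 = 1347.26 ppm.

C ≈ 1347 ppm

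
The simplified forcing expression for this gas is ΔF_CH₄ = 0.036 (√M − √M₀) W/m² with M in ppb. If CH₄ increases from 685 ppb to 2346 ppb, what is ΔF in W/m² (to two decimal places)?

CH₄: 0.036 × (√2346 − √685) = 0.036 × (48.4355 − 26.1725) = 0.036 × 22.2630 = 0.8015 W/m².

ΔF = 0.80 W/m²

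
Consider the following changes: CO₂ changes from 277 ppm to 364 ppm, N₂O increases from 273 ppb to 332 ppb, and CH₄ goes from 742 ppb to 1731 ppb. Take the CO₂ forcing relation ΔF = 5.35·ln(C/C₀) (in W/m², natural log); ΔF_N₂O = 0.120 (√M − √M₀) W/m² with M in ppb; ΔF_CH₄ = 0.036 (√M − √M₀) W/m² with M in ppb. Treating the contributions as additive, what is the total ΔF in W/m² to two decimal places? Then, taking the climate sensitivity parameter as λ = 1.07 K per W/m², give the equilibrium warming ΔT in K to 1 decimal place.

ΔF = 2.18 W/m²; ΔT = 2.3 K

CO₂: 5.35 × ln(364/277) = 5.35 × ln(1.31408) = 5.35 × 0.27314 = 1.4613 W/m².
N₂O: 0.120 × (√332 − √273) = 0.120 × (18.2209 − 16.5227) = 0.120 × 1.6982 = 0.2038 W/m².
CH₄: 0.036 × (√1731 − √742) = 0.036 × (41.6053 − 27.2397) = 0.036 × 14.3656 = 0.5172 W/m².
Total ΔF = 1.4613 + 0.2038 + 0.5172 = 2.1823 W/m².
ΔT = λ ΔF = 1.07 × 2.18 = 2.3326 K.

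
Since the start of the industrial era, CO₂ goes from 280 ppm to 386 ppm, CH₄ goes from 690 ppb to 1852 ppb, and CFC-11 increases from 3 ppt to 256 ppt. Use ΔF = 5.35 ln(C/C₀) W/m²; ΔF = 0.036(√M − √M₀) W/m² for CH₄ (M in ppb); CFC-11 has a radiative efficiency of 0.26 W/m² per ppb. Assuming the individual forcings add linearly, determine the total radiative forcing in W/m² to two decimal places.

ΔF = 2.39 W/m²

CO₂: 5.35 × ln(386/280) = 5.35 × ln(1.37857) = 5.35 × 0.32105 = 1.7176 W/m².
CH₄: 0.036 × (√1852 − √690) = 0.036 × (43.0349 − 26.2679) = 0.036 × 16.7670 = 0.6036 W/m².
CFC-11: Δ = 256 − 3 = 253 ppt = 0.253 ppb; ΔF = 0.26 × 0.253 = 0.0658 W/m².
Total ΔF = 1.7176 + 0.6036 + 0.0658 = 2.3870 W/m².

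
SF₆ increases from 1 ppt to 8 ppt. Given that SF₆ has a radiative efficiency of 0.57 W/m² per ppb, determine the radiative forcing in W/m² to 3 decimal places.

SF₆: Δ = 8 − 1 = 7 ppt = 0.007 ppb; ΔF = 0.57 × 0.007 = 0.0040 W/m².

ΔF = 0.004 W/m²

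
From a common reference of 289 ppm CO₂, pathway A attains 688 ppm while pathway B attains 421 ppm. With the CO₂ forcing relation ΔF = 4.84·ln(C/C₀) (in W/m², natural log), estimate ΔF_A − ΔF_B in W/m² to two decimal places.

ΔF_A = 4.84 ln(688/289) = 4.84 × 0.86736 = 4.1980 W/m².
ΔF_B = 4.84 ln(421/289) = 4.84 × 0.37621 = 1.8209 W/m².
Difference: 4.1980 − 1.8209 = 2.3771 W/m².

ΔF_A − ΔF_B = 2.38 W/m²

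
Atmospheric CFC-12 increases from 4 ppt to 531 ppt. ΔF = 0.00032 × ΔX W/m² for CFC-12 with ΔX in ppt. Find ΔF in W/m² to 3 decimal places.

ΔF = 0.169 W/m²

CFC-12: ΔF = 0.00032 × (531 − 4) = 0.00032 × 527 = 0.1686 W/m².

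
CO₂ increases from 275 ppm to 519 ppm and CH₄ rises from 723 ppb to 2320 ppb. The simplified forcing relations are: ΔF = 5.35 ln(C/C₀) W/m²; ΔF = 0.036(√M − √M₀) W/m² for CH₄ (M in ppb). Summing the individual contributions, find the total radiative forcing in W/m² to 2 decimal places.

CO₂: 5.35 × ln(519/275) = 5.35 × ln(1.88727) = 5.35 × 0.63513 = 3.3979 W/m².
CH₄: 0.036 × (√2320 − √723) = 0.036 × (48.1664 − 26.8887) = 0.036 × 21.2777 = 0.7660 W/m².
Total ΔF = 3.3979 + 0.7660 = 4.1639 W/m².

ΔF = 4.16 W/m²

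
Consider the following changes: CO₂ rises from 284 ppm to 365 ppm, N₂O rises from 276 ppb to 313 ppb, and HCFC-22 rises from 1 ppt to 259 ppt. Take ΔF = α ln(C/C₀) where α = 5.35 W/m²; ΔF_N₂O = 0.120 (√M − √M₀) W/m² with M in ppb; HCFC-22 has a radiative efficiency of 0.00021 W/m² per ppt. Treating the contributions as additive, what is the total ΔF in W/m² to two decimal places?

ΔF = 1.53 W/m²

CO₂: 5.35 × ln(365/284) = 5.35 × ln(1.28521) = 5.35 × 0.25092 = 1.3424 W/m².
N₂O: 0.120 × (√313 − √276) = 0.120 × (17.6918 − 16.6132) = 0.120 × 1.0786 = 0.1294 W/m².
HCFC-22: ΔF = 0.00021 × (259 − 1) = 0.00021 × 258 = 0.0542 W/m².
Total ΔF = 1.3424 + 0.1294 + 0.0542 = 1.5260 W/m².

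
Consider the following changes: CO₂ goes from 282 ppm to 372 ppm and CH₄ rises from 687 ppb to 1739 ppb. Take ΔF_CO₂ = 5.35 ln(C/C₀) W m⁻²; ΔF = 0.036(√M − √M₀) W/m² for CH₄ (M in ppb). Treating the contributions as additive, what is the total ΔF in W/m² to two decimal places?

ΔF = 2.04 W/m²

CO₂: 5.35 × ln(372/282) = 5.35 × ln(1.31915) = 5.35 × 0.27699 = 1.4819 W/m².
CH₄: 0.036 × (√1739 − √687) = 0.036 × (41.7013 − 26.2107) = 0.036 × 15.4906 = 0.5577 W/m².
Total ΔF = 1.4819 + 0.5577 = 2.0396 W/m².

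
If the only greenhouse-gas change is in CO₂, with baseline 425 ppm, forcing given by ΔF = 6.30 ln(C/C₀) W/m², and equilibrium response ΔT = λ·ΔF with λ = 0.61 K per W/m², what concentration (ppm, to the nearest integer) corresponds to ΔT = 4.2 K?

C ≈ 1268 ppm

Required forcing: ΔF = ΔT/λ = 4.2/0.61 = 6.8852 W/m².
Then ln(C/425) = ΔF/6.30 = 6.8852/6.30 = 1.09289.
So C = 425 × e^1.09289 = 425 × 2.98288 = 1267.72 ppm.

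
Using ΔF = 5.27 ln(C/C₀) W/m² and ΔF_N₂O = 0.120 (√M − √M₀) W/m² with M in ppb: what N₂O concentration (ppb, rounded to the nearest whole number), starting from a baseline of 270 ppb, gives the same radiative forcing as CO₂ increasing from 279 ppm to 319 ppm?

CO₂ forcing: 5.27 × ln(319/279) = 5.27 × 0.133979 = 0.70607 W/m².
Set 0.120(√M − √270) = 0.70607: √M = 0.70607/0.120 + √270 = 5.8839 + 16.4317 = 22.3156.
M = (22.3156)² = 497.99 ppb.

M ≈ 498 ppb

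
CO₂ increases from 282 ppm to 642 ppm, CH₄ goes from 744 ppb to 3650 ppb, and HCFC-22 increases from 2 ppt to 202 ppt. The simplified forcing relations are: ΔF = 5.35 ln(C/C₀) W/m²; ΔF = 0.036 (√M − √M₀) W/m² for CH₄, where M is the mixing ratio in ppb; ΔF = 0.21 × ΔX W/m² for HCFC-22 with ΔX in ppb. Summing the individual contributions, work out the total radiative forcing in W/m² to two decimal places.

CO₂: 5.35 × ln(642/282) = 5.35 × ln(2.27660) = 5.35 × 0.82268 = 4.4013 W/m².
CH₄: 0.036 × (√3650 − √744) = 0.036 × (60.4152 − 27.2764) = 0.036 × 33.1388 = 1.1930 W/m².
HCFC-22: Δ = 202 − 2 = 200 ppt = 0.200 ppb; ΔF = 0.21 × 0.200 = 0.0420 W/m².
Total ΔF = 4.4013 + 1.1930 + 0.0420 = 5.6363 W/m².

ΔF = 5.64 W/m²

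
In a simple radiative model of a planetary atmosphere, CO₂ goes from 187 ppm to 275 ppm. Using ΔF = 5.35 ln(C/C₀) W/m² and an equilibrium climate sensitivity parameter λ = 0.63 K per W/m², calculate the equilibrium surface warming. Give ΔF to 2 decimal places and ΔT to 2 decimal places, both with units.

CO₂: 5.35 × ln(275/187) = 5.35 × ln(1.47059) = 5.35 × 0.38566 = 2.0633 W/m².
ΔT = λ ΔF = 0.63 × 2.06 = 1.2978 K.

ΔF = 2.06 W/m²; ΔT = 1.30 K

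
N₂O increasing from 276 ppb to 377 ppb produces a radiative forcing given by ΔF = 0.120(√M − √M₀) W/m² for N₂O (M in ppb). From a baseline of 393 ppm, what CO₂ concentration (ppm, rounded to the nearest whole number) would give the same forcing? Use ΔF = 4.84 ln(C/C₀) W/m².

N₂O forcing: 0.120 × (√377 − √276) = 0.120 × (19.4165 − 16.6132) = 0.120 × 2.8033 = 0.33640 W/m².
Set 4.84 ln(C/393) = 0.33640: ln(C/393) = 0.33640/4.84 = 0.06950, so C = 393 × e^0.06950 = 393 × 1.07197 = 421.28 ppm.

C ≈ 421 ppm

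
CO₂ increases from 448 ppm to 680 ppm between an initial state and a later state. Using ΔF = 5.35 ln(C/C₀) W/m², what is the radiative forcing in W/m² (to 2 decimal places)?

ΔF = 2.23 W/m²

CO₂: 5.35 × ln(680/448) = 5.35 × ln(1.51786) = 5.35 × 0.41730 = 2.2326 W/m².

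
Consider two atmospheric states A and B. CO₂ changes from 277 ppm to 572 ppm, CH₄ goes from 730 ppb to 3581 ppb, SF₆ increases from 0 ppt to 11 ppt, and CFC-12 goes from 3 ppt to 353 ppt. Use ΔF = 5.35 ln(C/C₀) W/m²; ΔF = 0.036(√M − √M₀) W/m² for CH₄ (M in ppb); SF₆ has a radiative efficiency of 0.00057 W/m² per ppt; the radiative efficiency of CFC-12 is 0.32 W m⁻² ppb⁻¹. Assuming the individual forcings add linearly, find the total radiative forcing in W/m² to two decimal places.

CO₂: 5.35 × ln(572/277) = 5.35 × ln(2.06498) = 5.35 × 0.72512 = 3.8794 W/m².
CH₄: 0.036 × (√3581 − √730) = 0.036 × (59.8415 − 27.0185) = 0.036 × 32.8230 = 1.1816 W/m².
SF₆: ΔF = 0.00057 × (11 − 0) = 0.00057 × 11 = 0.0063 W/m².
CFC-12: Δ = 353 − 3 = 350 ppt = 0.350 ppb; ΔF = 0.32 × 0.350 = 0.1120 W/m².
Total ΔF = 3.8794 + 1.1816 + 0.0063 + 0.1120 = 5.1793 W/m².

ΔF = 5.18 W/m²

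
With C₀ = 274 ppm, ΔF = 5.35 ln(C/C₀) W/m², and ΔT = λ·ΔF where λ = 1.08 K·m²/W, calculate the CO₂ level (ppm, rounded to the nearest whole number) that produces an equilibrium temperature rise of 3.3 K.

Required forcing: ΔF = ΔT/λ = 3.3/1.08 = 3.0556 W/m².
Then ln(C/274) = ΔF/5.35 = 3.0556/5.35 = 0.57114.
So C = 274 × e^0.57114 = 274 × 1.77028 = 485.06 ppm.

C ≈ 485 ppm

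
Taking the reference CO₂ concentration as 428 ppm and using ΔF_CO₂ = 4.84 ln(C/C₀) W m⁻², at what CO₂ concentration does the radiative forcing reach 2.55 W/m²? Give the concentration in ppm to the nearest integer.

C ≈ 725 ppm

Set 4.84 ln(C/428) = 2.55, so ln(C/428) = 2.55/4.84 = 0.52686.
Then C/428 = e^0.52686 = 1.69361, giving C = 428 × 1.69361 = 724.87 ppm.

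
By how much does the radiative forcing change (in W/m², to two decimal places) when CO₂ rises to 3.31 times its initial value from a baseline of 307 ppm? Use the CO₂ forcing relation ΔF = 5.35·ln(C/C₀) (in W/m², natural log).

ΔF = 6.40 W/m²

ΔF = 5.35 × ln(3.31) = 5.35 × 1.19695 = 6.4037 W/m².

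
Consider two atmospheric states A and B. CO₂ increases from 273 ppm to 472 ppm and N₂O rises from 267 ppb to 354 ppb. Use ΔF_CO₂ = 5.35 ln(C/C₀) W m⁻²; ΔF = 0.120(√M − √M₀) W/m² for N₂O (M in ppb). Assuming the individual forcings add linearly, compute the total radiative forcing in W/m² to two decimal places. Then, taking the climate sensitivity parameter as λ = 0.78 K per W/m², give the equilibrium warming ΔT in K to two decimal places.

ΔF = 3.23 W/m²; ΔT = 2.52 K

CO₂: 5.35 × ln(472/273) = 5.35 × ln(1.72894) = 5.35 × 0.54751 = 2.9292 W/m².
N₂O: 0.120 × (√354 − √267) = 0.120 × (18.8149 − 16.3401) = 0.120 × 2.4748 = 0.2970 W/m².
Total ΔF = 2.9292 + 0.2970 = 3.2262 W/m².
ΔT = λ ΔF = 0.78 × 3.23 = 2.5194 K.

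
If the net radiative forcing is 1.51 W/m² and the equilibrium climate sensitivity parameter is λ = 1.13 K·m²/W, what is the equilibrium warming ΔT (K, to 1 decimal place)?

ΔT = 1.7 K

ΔT = λ ΔF = 1.13 × 1.51 = 1.7063 K.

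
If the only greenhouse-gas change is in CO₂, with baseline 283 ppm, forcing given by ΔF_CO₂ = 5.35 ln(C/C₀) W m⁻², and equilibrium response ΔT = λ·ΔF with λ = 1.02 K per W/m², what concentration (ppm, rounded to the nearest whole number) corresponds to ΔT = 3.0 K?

C ≈ 490 ppm

Required forcing: ΔF = ΔT/λ = 3.0/1.02 = 2.9412 W/m².
Then ln(C/283) = ΔF/5.35 = 2.9412/5.35 = 0.54976.
So C = 283 × e^0.54976 = 283 × 1.73284 = 490.39 ppm.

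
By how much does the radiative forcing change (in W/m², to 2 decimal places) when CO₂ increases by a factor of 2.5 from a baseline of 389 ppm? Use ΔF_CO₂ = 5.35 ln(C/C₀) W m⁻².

Because the forcing depends only on the ratio C/C₀, the initial concentration does not enter.
ΔF = 5.35 × ln(2.5) = 5.35 × 0.91629 = 4.9022 W/m².

ΔF = 4.90 W/m²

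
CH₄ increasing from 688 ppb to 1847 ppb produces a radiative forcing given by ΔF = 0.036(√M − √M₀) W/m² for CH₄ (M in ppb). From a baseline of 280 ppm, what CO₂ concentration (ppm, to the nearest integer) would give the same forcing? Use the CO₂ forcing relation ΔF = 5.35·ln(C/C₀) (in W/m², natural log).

C ≈ 313 ppm

CH₄ forcing: 0.036 × (√1847 − √688) = 0.036 × (42.9767 − 26.2298) = 0.036 × 16.7469 = 0.60289 W/m².
Set 5.35 ln(C/280) = 0.60289: ln(C/280) = 0.60289/5.35 = 0.11269, so C = 280 × e^0.11269 = 280 × 1.11928 = 313.40 ppm.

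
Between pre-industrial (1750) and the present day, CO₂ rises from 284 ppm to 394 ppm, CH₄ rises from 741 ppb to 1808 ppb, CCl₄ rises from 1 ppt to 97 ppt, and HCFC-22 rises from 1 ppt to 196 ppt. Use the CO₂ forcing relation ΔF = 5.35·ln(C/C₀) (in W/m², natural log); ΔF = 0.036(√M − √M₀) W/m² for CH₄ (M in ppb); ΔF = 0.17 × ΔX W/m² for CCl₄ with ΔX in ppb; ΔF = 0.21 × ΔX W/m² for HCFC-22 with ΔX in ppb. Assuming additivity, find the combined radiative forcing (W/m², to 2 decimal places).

CO₂: 5.35 × ln(394/284) = 5.35 × ln(1.38732) = 5.35 × 0.32737 = 1.7514 W/m².
CH₄: 0.036 × (√1808 − √741) = 0.036 × (42.5206 − 27.2213) = 0.036 × 15.2993 = 0.5508 W/m².
CCl₄: Δ = 97 − 1 = 96 ppt = 0.096 ppb; ΔF = 0.17 × 0.096 = 0.0163 W/m².
HCFC-22: Δ = 196 − 1 = 195 ppt = 0.195 ppb; ΔF = 0.21 × 0.195 = 0.0410 W/m².
Total ΔF = 1.7514 + 0.5508 + 0.0163 + 0.0410 = 2.3595 W/m².

ΔF = 2.36 W/m²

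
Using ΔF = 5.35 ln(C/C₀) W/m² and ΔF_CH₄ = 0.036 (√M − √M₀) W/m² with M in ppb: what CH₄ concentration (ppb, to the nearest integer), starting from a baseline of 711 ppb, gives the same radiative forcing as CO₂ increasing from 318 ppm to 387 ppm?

M ≈ 3119 ppb

CO₂ forcing: 5.35 × ln(387/318) = 5.35 × 0.196373 = 1.05060 W/m².
Set 0.036(√M − √711) = 1.05060: √M = 1.05060/0.036 + √711 = 29.1833 + 26.6646 = 55.8479.
M = (55.8479)² = 3118.99 ppb.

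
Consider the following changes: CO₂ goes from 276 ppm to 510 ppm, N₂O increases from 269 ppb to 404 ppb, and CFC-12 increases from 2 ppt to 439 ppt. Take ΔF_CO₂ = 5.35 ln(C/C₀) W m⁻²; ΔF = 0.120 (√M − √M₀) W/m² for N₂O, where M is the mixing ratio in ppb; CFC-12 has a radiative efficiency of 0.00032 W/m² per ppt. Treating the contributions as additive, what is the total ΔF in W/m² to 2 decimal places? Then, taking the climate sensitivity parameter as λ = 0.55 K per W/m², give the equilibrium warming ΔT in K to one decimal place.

CO₂: 5.35 × ln(510/276) = 5.35 × ln(1.84783) = 5.35 × 0.61401 = 3.2850 W/m².
N₂O: 0.120 × (√404 − √269) = 0.120 × (20.0998 − 16.4012) = 0.120 × 3.6986 = 0.4438 W/m².
CFC-12: ΔF = 0.00032 × (439 − 2) = 0.00032 × 437 = 0.1398 W/m².
Total ΔF = 3.2850 + 0.4438 + 0.1398 = 3.8686 W/m².
ΔT = λ ΔF = 0.55 × 3.87 = 2.1285 K.

ΔF = 3.87 W/m²; ΔT = 2.1 K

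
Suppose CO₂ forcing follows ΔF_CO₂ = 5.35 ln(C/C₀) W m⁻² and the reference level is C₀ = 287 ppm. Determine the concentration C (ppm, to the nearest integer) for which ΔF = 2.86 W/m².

Set 5.35 ln(C/287) = 2.86, so ln(C/287) = 2.86/5.35 = 0.53458.
Then C/287 = e^0.53458 = 1.70673, giving C = 287 × 1.70673 = 489.83 ppm.

C ≈ 490 ppm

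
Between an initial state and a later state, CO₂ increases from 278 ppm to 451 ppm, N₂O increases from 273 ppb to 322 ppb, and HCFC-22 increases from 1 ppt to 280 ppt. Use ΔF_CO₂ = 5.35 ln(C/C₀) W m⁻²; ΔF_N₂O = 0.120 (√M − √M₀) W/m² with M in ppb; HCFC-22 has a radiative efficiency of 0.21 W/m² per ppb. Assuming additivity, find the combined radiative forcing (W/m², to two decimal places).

CO₂: 5.35 × ln(451/278) = 5.35 × ln(1.62230) = 5.35 × 0.48384 = 2.5885 W/m².
N₂O: 0.120 × (√322 − √273) = 0.120 × (17.9444 − 16.5227) = 0.120 × 1.4217 = 0.1706 W/m².
HCFC-22: Δ = 280 − 1 = 279 ppt = 0.279 ppb; ΔF = 0.21 × 0.279 = 0.0586 W/m².
Total ΔF = 2.5885 + 0.1706 + 0.0586 = 2.8177 W/m².

ΔF = 2.82 W/m²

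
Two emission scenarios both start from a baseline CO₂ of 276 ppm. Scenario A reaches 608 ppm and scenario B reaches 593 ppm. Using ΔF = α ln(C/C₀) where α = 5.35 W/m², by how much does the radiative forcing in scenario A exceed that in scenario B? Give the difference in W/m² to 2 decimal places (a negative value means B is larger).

ΔF_A − ΔF_B = 0.13 W/m²

ΔF_A = 5.35 ln(608/276) = 5.35 × 0.78977 = 4.2253 W/m².
ΔF_B = 5.35 ln(593/276) = 5.35 × 0.76479 = 4.0916 W/m².
Difference: 4.2253 − 4.0916 = 0.1337 W/m².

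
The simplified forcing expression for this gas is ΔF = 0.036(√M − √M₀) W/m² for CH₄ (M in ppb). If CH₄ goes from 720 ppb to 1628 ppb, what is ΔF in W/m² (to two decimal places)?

CH₄: 0.036 × (√1628 − √720) = 0.036 × (40.3485 − 26.8328) = 0.036 × 13.5157 = 0.4866 W/m².

ΔF = 0.49 W/m²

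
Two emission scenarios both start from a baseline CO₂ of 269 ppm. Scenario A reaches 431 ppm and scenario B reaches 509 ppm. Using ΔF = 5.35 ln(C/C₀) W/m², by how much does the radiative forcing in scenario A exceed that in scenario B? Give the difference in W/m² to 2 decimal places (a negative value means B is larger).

ΔF_A = 5.35 ln(431/269) = 5.35 × 0.47140 = 2.5220 W/m².
ΔF_B = 5.35 ln(509/269) = 5.35 × 0.63774 = 3.4119 W/m².
Difference: 2.5220 − 3.4119 = -0.8899 W/m².

ΔF_A − ΔF_B = -0.89 W/m²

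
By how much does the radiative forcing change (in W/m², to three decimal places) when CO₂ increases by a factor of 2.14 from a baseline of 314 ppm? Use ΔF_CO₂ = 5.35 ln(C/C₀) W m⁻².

Because the forcing depends only on the ratio C/C₀, the initial concentration does not enter.
ΔF = 5.35 × ln(2.14) = 5.35 × 0.76081 = 4.0703 W/m².

ΔF = 4.070 W/m²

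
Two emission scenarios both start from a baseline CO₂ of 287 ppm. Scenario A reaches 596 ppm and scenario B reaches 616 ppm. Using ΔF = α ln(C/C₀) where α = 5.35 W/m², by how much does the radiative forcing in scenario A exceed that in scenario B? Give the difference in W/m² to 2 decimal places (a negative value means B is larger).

ΔF_A = 5.35 ln(596/287) = 5.35 × 0.73076 = 3.9096 W/m².
ΔF_B = 5.35 ln(616/287) = 5.35 × 0.76376 = 4.0861 W/m².
Difference: 3.9096 − 4.0861 = -0.1765 W/m².

ΔF_A − ΔF_B = -0.18 W/m²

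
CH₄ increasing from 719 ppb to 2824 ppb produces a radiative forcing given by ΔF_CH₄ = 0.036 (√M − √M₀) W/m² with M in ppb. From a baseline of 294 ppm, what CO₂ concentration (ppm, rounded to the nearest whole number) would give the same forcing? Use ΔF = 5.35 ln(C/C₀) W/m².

C ≈ 351 ppm

CH₄ forcing: 0.036 × (√2824 − √719) = 0.036 × (53.1413 − 26.8142) = 0.036 × 26.3271 = 0.94778 W/m².
Set 5.35 ln(C/294) = 0.94778: ln(C/294) = 0.94778/5.35 = 0.17716, so C = 294 × e^0.17716 = 294 × 1.19382 = 350.98 ppm.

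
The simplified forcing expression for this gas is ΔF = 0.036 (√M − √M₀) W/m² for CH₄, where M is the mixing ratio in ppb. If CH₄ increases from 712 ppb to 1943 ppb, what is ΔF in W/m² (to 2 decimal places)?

ΔF = 0.63 W/m²

CH₄: 0.036 × (√1943 − √712) = 0.036 × (44.0795 − 26.6833) = 0.036 × 17.3962 = 0.6263 W/m².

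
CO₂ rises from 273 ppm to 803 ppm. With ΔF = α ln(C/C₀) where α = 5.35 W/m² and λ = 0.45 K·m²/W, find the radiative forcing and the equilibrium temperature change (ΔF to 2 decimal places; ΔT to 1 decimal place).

ΔF = 5.77 W/m²; ΔT = 2.6 K

CO₂: 5.35 × ln(803/273) = 5.35 × ln(2.94139) = 5.35 × 1.07888 = 5.7720 W/m².
ΔT = λ ΔF = 0.45 × 5.77 = 2.5965 K.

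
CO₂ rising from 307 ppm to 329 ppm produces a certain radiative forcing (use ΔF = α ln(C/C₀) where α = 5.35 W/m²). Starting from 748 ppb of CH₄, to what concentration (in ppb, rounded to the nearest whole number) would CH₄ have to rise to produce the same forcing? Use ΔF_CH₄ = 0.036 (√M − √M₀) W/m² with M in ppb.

M ≈ 1416 ppb

CO₂ forcing: 5.35 × ln(329/307) = 5.35 × 0.069210 = 0.37027 W/m².
Set 0.036(√M − √748) = 0.37027: √M = 0.37027/0.036 + √748 = 10.2853 + 27.3496 = 37.6349.
M = (37.6349)² = 1416.39 ppb.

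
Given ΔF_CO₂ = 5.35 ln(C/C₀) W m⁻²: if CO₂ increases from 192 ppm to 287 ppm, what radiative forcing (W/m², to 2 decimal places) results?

ΔF = 2.15 W/m²

CO₂: 5.35 × ln(287/192) = 5.35 × ln(1.49479) = 5.35 × 0.40199 = 2.1506 W/m².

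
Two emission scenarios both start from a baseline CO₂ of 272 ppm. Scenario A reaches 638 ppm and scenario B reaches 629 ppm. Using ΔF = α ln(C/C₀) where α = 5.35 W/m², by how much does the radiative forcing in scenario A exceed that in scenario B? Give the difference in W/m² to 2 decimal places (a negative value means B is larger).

ΔF_A − ΔF_B = 0.08 W/m²

ΔF_A = 5.35 ln(638/272) = 5.35 × 0.85254 = 4.5611 W/m².
ΔF_B = 5.35 ln(629/272) = 5.35 × 0.83833 = 4.4851 W/m².
Difference: 4.5611 − 4.4851 = 0.0760 W/m².
(Equivalently, ΔF_A − ΔF_B = 5.35 ln(638/629) = 5.35 × 0.01421 = 0.0760 W/m².)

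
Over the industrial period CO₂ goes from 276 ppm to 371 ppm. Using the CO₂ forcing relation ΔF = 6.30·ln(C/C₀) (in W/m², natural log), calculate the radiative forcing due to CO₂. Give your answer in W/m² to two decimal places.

CO₂ absorption bands are partially saturated, so forcing scales with the logarithm of the concentration ratio.
CO₂: 6.30 × ln(371/276) = 6.30 × ln(1.34420) = 6.30 × 0.29580 = 1.8635 W/m².

ΔF = 1.86 W/m²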